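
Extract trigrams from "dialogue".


Word: "dialogue" (length 8)
Number of trigrams = 8 - 3 + 1 = 6
  Position 0: "dia"
  Position 1: "ial"
  Position 2: "alo"
  Position 3: "log"
  Position 4: "ogu"
  Position 5: "gue"
Trigrams = "dia", "ial", "alo", "log", "ogu", "gue"


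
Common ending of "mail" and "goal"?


Word 1: "mail"
Word 2: "goal"
Comparing from end:
  Pos -1: 'l' == 'l'
  Pos -2: 'i' != 'a' (stop)
LCS = "l" (length 1)


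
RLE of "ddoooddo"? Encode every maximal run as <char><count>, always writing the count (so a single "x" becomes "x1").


String: "ddoooddo"
Scanning for consecutive runs:
  'd' x 2
  'o' x 3
  'd' x 2
  'o' x 1
RLE = "d2o3d2o1"


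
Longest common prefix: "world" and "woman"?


Word 1: "world"
Word 2: "woman"
Comparing from start:
  Pos 0: 'w' == 'w'
  Pos 1: 'o' == 'o'
  Pos 2: 'r' != 'm' (stop)
LCP = "wo" (length 2)


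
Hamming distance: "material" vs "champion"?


Comparing character by character (same length = 8):
  Pos 0: 'm' vs 'c' !=
  Pos 1: 'a' vs 'h' !=
  Pos 2: 't' vs 'a' !=
  Pos 3: 'e' vs 'm' !=
  Pos 4: 'r' vs 'p' !=
  Pos 5: 'i' vs 'i' =
  Pos 6: 'a' vs 'o' !=
  Pos 7: 'l' vs 'n' !=
Hamming distance = 7


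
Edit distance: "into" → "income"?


Word 1: "into" (length 4)
Word 2: "income" (length 6)
One optimal edit sequence (insert/delete/substitute each cost 1):
  1. keep 'i'
  2. keep 'n'
  3. substitute 't' -> 'c'  (+1)
  4. keep 'o'
  5. insert 'm'  (+1)
  6. insert 'e'  (+1)
Total edit operations: 3
Edit distance = 3


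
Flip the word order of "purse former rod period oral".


Original: "purse former rod period oral"
Words (1..n): purse | former | rod | period | oral
Reversed (n..1): oral | period | rod | former | purse
Result = "oral period rod former purse"


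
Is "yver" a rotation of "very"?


Word: "very", Candidate: "yver"
Method: check if candidate is substring of word+word
"veryvery" contains "yver"? Yes
Is rotation = Yes


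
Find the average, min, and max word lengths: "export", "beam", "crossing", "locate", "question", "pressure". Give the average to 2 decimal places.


Lengths: "export"=6, "beam"=4, "crossing"=8, "locate"=6, "question"=8, "pressure"=8
Sum = 40, Count = 6
Average = 40/6 = 6.67
= avg=6.67, min=4, max=8


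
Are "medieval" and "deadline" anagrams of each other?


Word 1: "medieval" → sorted: adeeilmv
Word 2: "deadline" → sorted: addeeiln
Same letters? adeeilmv != addeeiln
Anagram = No


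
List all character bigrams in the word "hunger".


Word: "hunger" (length 6)
Number of bigrams = 6 - 2 + 1 = 5
  Position 0: "hu"
  Position 1: "un"
  Position 2: "ng"
  Position 3: "ge"
  Position 4: "er"
Bigrams = "hu", "un", "ng", "ge", "er"


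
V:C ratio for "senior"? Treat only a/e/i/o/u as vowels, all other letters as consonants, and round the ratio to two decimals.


Word: "senior"
Vowels (a,e,i,o,u): 3
Consonants: 3
Ratio = 3/3
= 1.00


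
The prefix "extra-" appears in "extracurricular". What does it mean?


Prefix: extra-
Example: extracurricular (extra- + curricular)
Meaning = beyond


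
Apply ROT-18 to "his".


Word: "his"
Shift: 18
Each letter → (letter + shift) mod 26:
  'h' (7) + 18 = 25 → 'z'
  'i' (8) + 18 = 0 → 'a'
  's' (18) + 18 = 10 → 'k'
Result = "zak"


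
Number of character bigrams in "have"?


Word: "have" (length 4)
Number of 2-grams = length - 2 + 1 = 4 - 2 + 1
= 3


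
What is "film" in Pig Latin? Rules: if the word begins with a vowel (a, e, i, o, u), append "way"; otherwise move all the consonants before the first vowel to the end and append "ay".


Word: "film"
Starts with consonant(s) → move to end, add 'ay'
Consonant cluster: "f"
Pig Latin = "ilmfay"


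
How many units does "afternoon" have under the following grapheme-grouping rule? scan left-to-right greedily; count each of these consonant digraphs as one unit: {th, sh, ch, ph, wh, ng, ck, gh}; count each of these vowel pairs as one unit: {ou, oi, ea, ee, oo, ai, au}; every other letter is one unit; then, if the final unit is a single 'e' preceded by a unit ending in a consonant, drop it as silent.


Word: "afternoon" (9 letters)
Left-to-right scan:
  [1] 'a' (letter)
  [2] 'f' (letter)
  [3] 't' (letter)
  [4] 'e' (letter)
  [5] 'r' (letter)
  [6] 'n' (letter)
  [7] 'oo' (vowel-pair)
  [8] 'n' (letter)
Units from scan: 8
Sound units = 8 units


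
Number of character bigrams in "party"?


Word: "party" (length 5)
Number of 2-grams = length - 2 + 1 = 5 - 2 + 1
= 4


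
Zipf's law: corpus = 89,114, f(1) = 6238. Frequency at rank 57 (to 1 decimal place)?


Zipf's law: f(r) = f(1) / r
f(1) = 6238
f(57) = 6238 / 57
= 109.4 occurrences


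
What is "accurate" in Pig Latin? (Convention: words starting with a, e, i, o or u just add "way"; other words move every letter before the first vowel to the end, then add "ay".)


Word: "accurate"
Starts with vowel → add 'way'
Pig Latin = "accurateway"


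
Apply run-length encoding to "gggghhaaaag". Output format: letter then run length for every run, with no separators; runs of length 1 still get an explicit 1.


String: "gggghhaaaag"
Scanning for consecutive runs:
  'g' x 4
  'h' x 2
  'a' x 4
  'g' x 1
RLE = "g4h2a4g1"


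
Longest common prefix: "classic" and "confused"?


Word 1: "classic"
Word 2: "confused"
Comparing from start:
  Pos 0: 'c' == 'c'
  Pos 1: 'l' != 'o' (stop)
LCP = "c" (length 1)


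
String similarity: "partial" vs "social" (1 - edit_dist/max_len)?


Word 1: "partial" (length 7)
Word 2: "social" (length 6)
One optimal edit sequence:
  1. delete 'p'  (+1)
  2. substitute 'a' -> 's'  (+1)
  3. substitute 'r' -> 'o'  (+1)
  4. substitute 't' -> 'c'  (+1)
  5. keep 'i'
  6. keep 'a'
  7. keep 'l'
Edit distance = 4
Max length = max(7, 6) = 7
Similarity = 1 - 4/7
= 0.4286


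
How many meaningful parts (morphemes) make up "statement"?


Word: "statement"
Morphemes: state + -ment
Each morpheme carries meaning
= 2 morphemes


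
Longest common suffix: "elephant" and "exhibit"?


Word 1: "elephant"
Word 2: "exhibit"
Comparing from end:
  Pos -1: 't' == 't'
  Pos -2: 'n' != 'i' (stop)
LCS = "t" (length 1)


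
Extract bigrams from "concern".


Word: "concern" (length 7)
Number of bigrams = 7 - 2 + 1 = 6
  Position 0: "co"
  Position 1: "on"
  Position 2: "nc"
  Position 3: "ce"
  Position 4: "er"
  Position 5: "rn"
Bigrams = "co", "on", "nc", "ce", "er", "rn"


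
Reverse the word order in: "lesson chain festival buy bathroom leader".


Original: "lesson chain festival buy bathroom leader"
Words (1..n): lesson | chain | festival | buy | bathroom | leader
Reversed (n..1): leader | bathroom | buy | festival | chain | lesson
Result = "leader bathroom buy festival chain lesson"


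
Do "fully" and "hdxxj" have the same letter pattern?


Pattern of "fully": [0, 1, 2, 2, 3]
Pattern of "hdxxj": [0, 1, 2, 2, 3]
Patterns match
Same pattern = Yes


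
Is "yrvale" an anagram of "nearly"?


Word 1: "nearly" → sorted: aelnry
Word 2: "yrvale" → sorted: aelrvy
Same letters? aelnry != aelrvy
Anagram = No


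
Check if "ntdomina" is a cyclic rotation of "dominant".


Word: "dominant", Candidate: "ntdomina"
Method: check if candidate is substring of word+word
"dominantdominant" contains "ntdomina"? Yes
Is rotation = Yes


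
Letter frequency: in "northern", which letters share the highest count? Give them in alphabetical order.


Word: "northern"
Letter counts:
  'e': 1
  'h': 1
  'n': 2
  'o': 1
  'r': 2
  't': 1
Maximum count = 2
Most frequent = 'n', 'r' (2 times each)


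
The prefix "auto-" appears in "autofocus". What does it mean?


Prefix: auto-
Example: autofocus (auto- + focus)
Meaning = self


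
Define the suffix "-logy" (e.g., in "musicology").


Suffix: -logy
Example: musicology (music + -logy, with a spelling change)
Meaning = study of


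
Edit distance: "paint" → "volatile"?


Word 1: "paint" (length 5)
Word 2: "volatile" (length 8)
One optimal edit sequence (insert/delete/substitute each cost 1):
  1. insert 'v'  (+1)
  2. insert 'o'  (+1)
  3. substitute 'p' -> 'l'  (+1)
  4. keep 'a'
  5. insert 't'  (+1)
  6. keep 'i'
  7. substitute 'n' -> 'l'  (+1)
  8. substitute 't' -> 'e'  (+1)
Total edit operations: 6
Edit distance = 6


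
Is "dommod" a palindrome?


Word: "dommod"
Reversed: "dommod"
Forward == Backward? dommod == dommod
Palindrome = Yes


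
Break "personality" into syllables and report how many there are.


Word: "personality"
Syllable breakdown: per / son / al / i / ty
Counting: 5 parts
= 5 syllables


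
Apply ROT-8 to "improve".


Word: "improve"
Shift: 8
Each letter → (letter + shift) mod 26:
  'i' (8) + 8 = 16 → 'q'
  'm' (12) + 8 = 20 → 'u'
  'p' (15) + 8 = 23 → 'x'
  'r' (17) + 8 = 25 → 'z'
  'o' (14) + 8 = 22 → 'w'
  'v' (21) + 8 = 3 → 'd'
  'e' (4) + 8 = 12 → 'm'
Result = "quxzwdm"


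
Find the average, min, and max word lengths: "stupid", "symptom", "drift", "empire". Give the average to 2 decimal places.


Lengths: "stupid"=6, "symptom"=7, "drift"=5, "empire"=6
Sum = 24, Count = 4
Average = 24/4 = 6.00
= avg=6.00, min=5, max=7


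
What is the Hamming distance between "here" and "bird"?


Comparing character by character (same length = 4):
  Pos 0: 'h' vs 'b' !=
  Pos 1: 'e' vs 'i' !=
  Pos 2: 'r' vs 'r' =
  Pos 3: 'e' vs 'd' !=
Hamming distance = 3


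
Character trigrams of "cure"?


Word: "cure" (length 4)
Number of trigrams = 4 - 3 + 1 = 2
  Position 0: "cur"
  Position 1: "ure"
Trigrams = "cur", "ure"


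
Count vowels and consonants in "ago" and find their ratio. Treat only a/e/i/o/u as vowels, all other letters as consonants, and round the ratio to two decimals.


Word: "ago"
Vowels (a,e,i,o,u): 2
Consonants: 1
Ratio = 2/1
= 2.00


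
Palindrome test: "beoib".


Word: "beoib"
Reversed: "bioeb"
Forward == Backward? beoib != bioeb
Palindrome = No


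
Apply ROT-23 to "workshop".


Word: "workshop"
Shift: 23
Each letter → (letter + shift) mod 26:
  'w' (22) + 23 = 19 → 't'
  'o' (14) + 23 = 11 → 'l'
  'r' (17) + 23 = 14 → 'o'
  'k' (10) + 23 = 7 → 'h'
  's' (18) + 23 = 15 → 'p'
  'h' (7) + 23 = 4 → 'e'
  'o' (14) + 23 = 11 → 'l'
  'p' (15) + 23 = 12 → 'm'
Result = "tlohpelm"


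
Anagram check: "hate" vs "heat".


Word 1: "hate" → sorted: aeht
Word 2: "heat" → sorted: aeht
Same letters? aeht == aeht
Anagram = Yes


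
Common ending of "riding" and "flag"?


Word 1: "riding"
Word 2: "flag"
Comparing from end:
  Pos -1: 'g' == 'g'
  Pos -2: 'n' != 'a' (stop)
LCS = "g" (length 1)


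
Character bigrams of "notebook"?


Word: "notebook" (length 8)
Number of bigrams = 8 - 2 + 1 = 7
  Position 0: "no"
  Position 1: "ot"
  Position 2: "te"
  Position 3: "eb"
  Position 4: "bo"
  Position 5: "oo"
  Position 6: "ok"
Bigrams = "no", "ot", "te", "eb", "bo", "oo", "ok"


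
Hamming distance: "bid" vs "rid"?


Comparing character by character (same length = 3):
  Pos 0: 'b' vs 'r' !=
  Pos 1: 'i' vs 'i' =
  Pos 2: 'd' vs 'd' =
Hamming distance = 1


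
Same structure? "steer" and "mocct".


Pattern of "steer": [0, 1, 2, 2, 3]
Pattern of "mocct": [0, 1, 2, 2, 3]
Patterns match
Same pattern = Yes


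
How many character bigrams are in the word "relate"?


Word: "relate" (length 6)
Number of 2-grams = length - 2 + 1 = 6 - 2 + 1
= 5


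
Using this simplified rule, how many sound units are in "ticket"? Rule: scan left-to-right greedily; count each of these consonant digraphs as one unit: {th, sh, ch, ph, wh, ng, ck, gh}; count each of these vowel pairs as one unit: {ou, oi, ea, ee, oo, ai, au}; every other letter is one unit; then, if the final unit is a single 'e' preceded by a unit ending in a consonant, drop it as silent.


Word: "ticket" (6 letters)
Left-to-right scan:
  [1] 't' (letter)
  [2] 'i' (letter)
  [3] 'ck' (digraph)
  [4] 'e' (letter)
  [5] 't' (letter)
Units from scan: 5
Sound units = 5 units


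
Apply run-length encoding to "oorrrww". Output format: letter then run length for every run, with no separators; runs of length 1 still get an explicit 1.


String: "oorrrww"
Scanning for consecutive runs:
  'o' x 2
  'r' x 3
  'w' x 2
RLE = "o2r3w2"


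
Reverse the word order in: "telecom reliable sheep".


Original: "telecom reliable sheep"
Words (1..n): telecom | reliable | sheep
Reversed (n..1): sheep | reliable | telecom
Result = "sheep reliable telecom"


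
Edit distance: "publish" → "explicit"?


Word 1: "publish" (length 7)
Word 2: "explicit" (length 8)
One optimal edit sequence (insert/delete/substitute each cost 1):
  1. substitute 'p' -> 'e'  (+1)
  2. substitute 'u' -> 'x'  (+1)
  3. substitute 'b' -> 'p'  (+1)
  4. keep 'l'
  5. keep 'i'
  6. insert 'c'  (+1)
  7. substitute 's' -> 'i'  (+1)
  8. substitute 'h' -> 't'  (+1)
Total edit operations: 6
Edit distance = 6


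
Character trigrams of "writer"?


Word: "writer" (length 6)
Number of trigrams = 6 - 3 + 1 = 4
  Position 0: "wri"
  Position 1: "rit"
  Position 2: "ite"
  Position 3: "ter"
Trigrams = "wri", "rit", "ite", "ter"


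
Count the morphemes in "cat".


Word: "cat"
Morphemes: cat
Each morpheme carries meaning
= 1 morpheme


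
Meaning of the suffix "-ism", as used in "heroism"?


Suffix: -ism
Example: heroism (hero + -ism)
Meaning = belief / practice


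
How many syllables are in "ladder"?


Word: "ladder"
Syllable breakdown: lad · der
Counting: 2 parts
= 2 syllables


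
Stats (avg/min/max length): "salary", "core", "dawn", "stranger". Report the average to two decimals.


Lengths: "salary"=6, "core"=4, "dawn"=4, "stranger"=8
Sum = 22, Count = 4
Average = 22/4 = 5.50
= avg=5.50, min=4, max=8


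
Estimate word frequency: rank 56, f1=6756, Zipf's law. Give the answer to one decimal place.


Zipf's law: f(r) = f(1) / r
f(1) = 6756
f(56) = 6756 / 56
= 120.6 occurrences


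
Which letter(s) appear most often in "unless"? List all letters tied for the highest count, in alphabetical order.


Word: "unless"
Letter counts:
  'e': 1
  'l': 1
  'n': 1
  's': 2
  'u': 1
Maximum count = 2
Most frequent = 's' (2 times each)


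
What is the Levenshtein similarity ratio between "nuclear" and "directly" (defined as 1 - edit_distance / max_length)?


Word 1: "nuclear" (length 7)
Word 2: "directly" (length 8)
One optimal edit sequence:
  1. insert 'd'  (+1)
  2. substitute 'n' -> 'i'  (+1)
  3. substitute 'u' -> 'r'  (+1)
  4. substitute 'c' -> 'e'  (+1)
  5. substitute 'l' -> 'c'  (+1)
  6. substitute 'e' -> 't'  (+1)
  7. substitute 'a' -> 'l'  (+1)
  8. substitute 'r' -> 'y'  (+1)
Edit distance = 8
Max length = max(7, 8) = 8
Similarity = 1 - 8/8
= 0.0000


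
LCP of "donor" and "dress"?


Word 1: "donor"
Word 2: "dress"
Comparing from start:
  Pos 0: 'd' == 'd'
  Pos 1: 'o' != 'r' (stop)
LCP = "d" (length 1)


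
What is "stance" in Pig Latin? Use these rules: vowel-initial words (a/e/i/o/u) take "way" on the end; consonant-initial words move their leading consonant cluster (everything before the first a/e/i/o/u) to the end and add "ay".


Word: "stance"
Starts with consonant(s) → move to end, add 'ay'
Consonant cluster: "st"
Pig Latin = "ancestay"


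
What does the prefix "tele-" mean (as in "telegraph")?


Prefix: tele-
Example: telegraph (tele- + graph)
Meaning = distant


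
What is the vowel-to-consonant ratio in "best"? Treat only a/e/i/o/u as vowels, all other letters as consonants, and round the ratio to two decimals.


Word: "best"
Vowels (a,e,i,o,u): 1
Consonants: 3
Ratio = 1/3
= 0.33


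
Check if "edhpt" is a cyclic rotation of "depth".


Word: "depth", Candidate: "edhpt"
Method: check if candidate is substring of word+word
"depthdepth" contains "edhpt"? No
Is rotation = No


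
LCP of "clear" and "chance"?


Word 1: "clear"
Word 2: "chance"
Comparing from start:
  Pos 0: 'c' == 'c'
  Pos 1: 'l' != 'h' (stop)
LCP = "c" (length 1)


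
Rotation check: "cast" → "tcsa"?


Word: "cast", Candidate: "tcsa"
Method: check if candidate is substring of word+word
"castcast" contains "tcsa"? No
Is rotation = No


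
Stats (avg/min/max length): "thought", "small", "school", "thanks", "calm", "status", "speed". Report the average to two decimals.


Lengths: "thought"=7, "small"=5, "school"=6, "thanks"=6, "calm"=4, "status"=6, "speed"=5
Sum = 39, Count = 7
Average = 39/7 = 5.57
= avg=5.57, min=4, max=7


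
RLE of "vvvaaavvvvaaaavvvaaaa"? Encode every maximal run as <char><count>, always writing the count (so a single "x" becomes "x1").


String: "vvvaaavvvvaaaavvvaaaa"
Scanning for consecutive runs:
  'v' x 3
  'a' x 3
  'v' x 4
  'a' x 4
  'v' x 3
  'a' x 4
RLE = "v3a3v4a4v3a4"


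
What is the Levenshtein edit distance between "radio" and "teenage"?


Word 1: "radio" (length 5)
Word 2: "teenage" (length 7)
One optimal edit sequence (insert/delete/substitute each cost 1):
  1. insert 't'  (+1)
  2. insert 'e'  (+1)
  3. substitute 'r' -> 'e'  (+1)
  4. substitute 'a' -> 'n'  (+1)
  5. substitute 'd' -> 'a'  (+1)
  6. substitute 'i' -> 'g'  (+1)
  7. substitute 'o' -> 'e'  (+1)
Total edit operations: 7
Edit distance = 7


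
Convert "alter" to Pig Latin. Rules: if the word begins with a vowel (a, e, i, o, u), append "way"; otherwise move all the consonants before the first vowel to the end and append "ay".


Word: "alter"
Starts with vowel → add 'way'
Pig Latin = "alterway"


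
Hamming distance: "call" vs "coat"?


Comparing character by character (same length = 4):
  Pos 0: 'c' vs 'c' =
  Pos 1: 'a' vs 'o' !=
  Pos 2: 'l' vs 'a' !=
  Pos 3: 'l' vs 't' !=
Hamming distance = 3


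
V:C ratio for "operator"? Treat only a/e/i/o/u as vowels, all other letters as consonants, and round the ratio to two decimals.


Word: "operator"
Vowels (a,e,i,o,u): 4
Consonants: 4
Ratio = 4/4
= 1.00


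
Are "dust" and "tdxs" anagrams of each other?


Word 1: "dust" → sorted: dstu
Word 2: "tdxs" → sorted: dstx
Same letters? dstu != dstx
Anagram = No


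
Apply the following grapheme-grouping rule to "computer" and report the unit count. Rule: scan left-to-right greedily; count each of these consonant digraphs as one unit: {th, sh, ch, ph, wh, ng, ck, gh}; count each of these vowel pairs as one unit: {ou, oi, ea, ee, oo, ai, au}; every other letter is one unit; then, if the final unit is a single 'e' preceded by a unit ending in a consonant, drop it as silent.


Word: "computer" (8 letters)
Left-to-right scan:
  [1] 'c' (letter)
  [2] 'o' (letter)
  [3] 'm' (letter)
  [4] 'p' (letter)
  [5] 'u' (letter)
  [6] 't' (letter)
  [7] 'e' (letter)
  [8] 'r' (letter)
Units from scan: 8
Sound units = 8 units


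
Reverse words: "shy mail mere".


Original: "shy mail mere"
Words (1..n): shy | mail | mere
Reversed (n..1): mere | mail | shy
Result = "mere mail shy"


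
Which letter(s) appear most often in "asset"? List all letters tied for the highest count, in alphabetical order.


Word: "asset"
Letter counts:
  'a': 1
  'e': 1
  's': 2
  't': 1
Maximum count = 2
Most frequent = 's' (2 times each)


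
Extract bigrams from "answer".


Word: "answer" (length 6)
Number of bigrams = 6 - 2 + 1 = 5
  Position 0: "an"
  Position 1: "ns"
  Position 2: "sw"
  Position 3: "we"
  Position 4: "er"
Bigrams = "an", "ns", "sw", "we", "er"


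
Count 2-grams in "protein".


Word: "protein" (length 7)
Number of 2-grams = length - 2 + 1 = 7 - 2 + 1
= 6


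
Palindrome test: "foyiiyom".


Word: "foyiiyom"
Reversed: "moyiiyof"
Forward == Backward? foyiiyom != moyiiyof
Palindrome = No


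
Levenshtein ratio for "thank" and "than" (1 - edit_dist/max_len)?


Word 1: "thank" (length 5)
Word 2: "than" (length 4)
One optimal edit sequence:
  1. keep 't'
  2. keep 'h'
  3. keep 'a'
  4. keep 'n'
  5. delete 'k'  (+1)
Edit distance = 1
Max length = max(5, 4) = 5
Similarity = 1 - 1/5
= 0.8000


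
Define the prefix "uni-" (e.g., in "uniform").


Prefix: uni-
Example: uniform (uni- + form)
Meaning = one


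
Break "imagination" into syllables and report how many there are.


Word: "imagination"
Syllable breakdown: i | mag | i | na | tion
Counting: 5 parts
= 5 syllables


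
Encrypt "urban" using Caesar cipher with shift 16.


Word: "urban"
Shift: 16
Each letter → (letter + shift) mod 26:
  'u' (20) + 16 = 10 → 'k'
  'r' (17) + 16 = 7 → 'h'
  'b' (1) + 16 = 17 → 'r'
  'a' (0) + 16 = 16 → 'q'
  'n' (13) + 16 = 3 → 'd'
Result = "khrqd"


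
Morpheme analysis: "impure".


Word: "impure"
Morphemes: im- + pure
Each morpheme carries meaning
= 2 morphemes


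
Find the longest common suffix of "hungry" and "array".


Word 1: "hungry"
Word 2: "array"
Comparing from end:
  Pos -1: 'y' == 'y'
  Pos -2: 'r' != 'a' (stop)
LCS = "y" (length 1)


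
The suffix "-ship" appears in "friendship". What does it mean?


Suffix: -ship
As in: friendship -> friend + -ship
Meaning = state / position


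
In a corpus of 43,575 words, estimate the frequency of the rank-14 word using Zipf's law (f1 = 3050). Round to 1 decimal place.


Zipf's law: f(r) = f(1) / r
f(1) = 3050
f(14) = 3050 / 14
= 217.9 occurrences


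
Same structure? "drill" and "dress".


Pattern of "drill": [0, 1, 2, 3, 3]
Pattern of "dress": [0, 1, 2, 3, 3]
Patterns match
Same pattern = Yes


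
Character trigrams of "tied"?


Word: "tied" (length 4)
Number of trigrams = 4 - 3 + 1 = 2
  Position 0: "tie"
  Position 1: "ied"
Trigrams = "tie", "ied"


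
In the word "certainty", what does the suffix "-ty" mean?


Suffix: -ty
Example: certainty = certain + -ty
Meaning = quality of


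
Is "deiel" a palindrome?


Word: "deiel"
Reversed: "leied"
Forward == Backward? deiel != leied
Palindrome = No


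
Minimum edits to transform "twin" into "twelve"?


Word 1: "twin" (length 4)
Word 2: "twelve" (length 6)
One optimal edit sequence (insert/delete/substitute each cost 1):
  1. keep 't'
  2. keep 'w'
  3. insert 'e'  (+1)
  4. insert 'l'  (+1)
  5. substitute 'i' -> 'v'  (+1)
  6. substitute 'n' -> 'e'  (+1)
Total edit operations: 4
Edit distance = 4


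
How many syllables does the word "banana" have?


Word: "banana"
Syllable breakdown: ba / na / na
Counting: 3 parts
= 3 syllables


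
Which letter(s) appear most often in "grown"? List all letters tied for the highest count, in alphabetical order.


Word: "grown"
Letter counts:
  'g': 1
  'n': 1
  'o': 1
  'r': 1
  'w': 1
Maximum count = 1
Most frequent = 'g', 'n', 'o', 'r', 'w' (1 time each)


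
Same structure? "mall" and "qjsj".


Pattern of "mall": [0, 1, 2, 2]
Pattern of "qjsj": [0, 1, 2, 1]
Patterns do not match
Same pattern = No


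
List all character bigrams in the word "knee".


Word: "knee" (length 4)
Number of bigrams = 4 - 2 + 1 = 3
  Position 0: "kn"
  Position 1: "ne"
  Position 2: "ee"
Bigrams = "kn", "ne", "ee"


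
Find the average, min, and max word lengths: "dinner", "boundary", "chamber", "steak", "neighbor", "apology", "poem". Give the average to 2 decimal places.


Lengths: "dinner"=6, "boundary"=8, "chamber"=7, "steak"=5, "neighbor"=8, "apology"=7, "poem"=4
Sum = 45, Count = 7
Average = 45/7 = 6.43
= avg=6.43, min=4, max=8


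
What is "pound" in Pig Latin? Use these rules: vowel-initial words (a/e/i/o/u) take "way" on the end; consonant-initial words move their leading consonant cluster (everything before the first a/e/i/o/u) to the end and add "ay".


Word: "pound"
Starts with consonant(s) → move to end, add 'ay'
Consonant cluster: "p"
Pig Latin = "oundpay"


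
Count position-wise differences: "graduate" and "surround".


Comparing character by character (same length = 8):
  Pos 0: 'g' vs 's' !=
  Pos 1: 'r' vs 'u' !=
  Pos 2: 'a' vs 'r' !=
  Pos 3: 'd' vs 'r' !=
  Pos 4: 'u' vs 'o' !=
  Pos 5: 'a' vs 'u' !=
  Pos 6: 't' vs 'n' !=
  Pos 7: 'e' vs 'd' !=
Hamming distance = 8


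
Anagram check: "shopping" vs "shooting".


Word 1: "shopping" → sorted: ghinopps
Word 2: "shooting" → sorted: ghinoost
Same letters? ghinopps != ghinoost
Anagram = No


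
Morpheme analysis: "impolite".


Word: "impolite"
Morphemes: im- / polite
Each morpheme carries meaning
= 2 morphemes


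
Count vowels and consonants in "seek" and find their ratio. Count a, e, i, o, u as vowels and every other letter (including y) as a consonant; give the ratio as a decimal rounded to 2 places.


Word: "seek"
Vowels (a,e,i,o,u): 2
Consonants: 2
Ratio = 2/2
= 1.00


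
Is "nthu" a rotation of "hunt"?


Word: "hunt", Candidate: "nthu"
Method: check if candidate is substring of word+word
"hunthunt" contains "nthu"? Yes
Is rotation = Yes


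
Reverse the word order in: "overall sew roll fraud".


Original: "overall sew roll fraud"
Words (1..n): overall | sew | roll | fraud
Reversed (n..1): fraud | roll | sew | overall
Result = "fraud roll sew overall"


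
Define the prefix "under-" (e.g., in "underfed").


Prefix: under-
Example: underfed = under- + fed
Meaning = insufficient


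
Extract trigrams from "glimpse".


Word: "glimpse" (length 7)
Number of trigrams = 7 - 3 + 1 = 5
  Position 0: "gli"
  Position 1: "lim"
  Position 2: "imp"
  Position 3: "mps"
  Position 4: "pse"
Trigrams = "gli", "lim", "imp", "mps", "pse"


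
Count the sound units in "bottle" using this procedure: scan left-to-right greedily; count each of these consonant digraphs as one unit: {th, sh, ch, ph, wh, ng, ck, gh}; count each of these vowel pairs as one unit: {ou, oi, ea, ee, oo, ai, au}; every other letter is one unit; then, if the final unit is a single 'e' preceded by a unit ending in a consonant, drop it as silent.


Word: "bottle" (6 letters)
Left-to-right scan:
  (1) 'b' (letter)
  (2) 'o' (letter)
  (3) 't' (letter)
  (4) 't' (letter)
  (5) 'l' (letter)
  (6) 'e' (letter)
Units from scan: 6
Final unit is 'e' after a consonant -> drop as silent (-1)
Sound units = 5 units


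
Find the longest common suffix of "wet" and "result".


Word 1: "wet"
Word 2: "result"
Comparing from end:
  Pos -1: 't' == 't'
  Pos -2: 'e' != 'l' (stop)
LCS = "t" (length 1)


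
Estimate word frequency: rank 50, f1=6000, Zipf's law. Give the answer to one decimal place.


Zipf's law: f(r) = f(1) / r
f(1) = 6000
f(50) = 6000 / 50
= 120.0 occurrences


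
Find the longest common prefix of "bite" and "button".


Word 1: "bite"
Word 2: "button"
Comparing from start:
  Pos 0: 'b' == 'b'
  Pos 1: 'i' != 'u' (stop)
LCP = "b" (length 1)


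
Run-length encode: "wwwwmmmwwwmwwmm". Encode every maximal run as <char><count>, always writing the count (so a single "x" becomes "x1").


String: "wwwwmmmwwwmwwmm"
Scanning for consecutive runs:
  'w' x 4
  'm' x 3
  'w' x 3
  'm' x 1
  'w' x 2
  'm' x 2
RLE = "w4m3w3m1w2m2"


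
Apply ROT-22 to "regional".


Word: "regional"
Shift: 22
Each letter → (letter + shift) mod 26:
  'r' (17) + 22 = 13 → 'n'
  'e' (4) + 22 = 0 → 'a'
  'g' (6) + 22 = 2 → 'c'
  'i' (8) + 22 = 4 → 'e'
  'o' (14) + 22 = 10 → 'k'
  'n' (13) + 22 = 9 → 'j'
  'a' (0) + 22 = 22 → 'w'
  'l' (11) + 22 = 7 → 'h'
Result = "nacekjwh"


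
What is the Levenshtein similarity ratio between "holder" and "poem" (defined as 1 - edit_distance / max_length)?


Word 1: "holder" (length 6)
Word 2: "poem" (length 4)
One optimal edit sequence:
  1. substitute 'h' -> 'p'  (+1)
  2. keep 'o'
  3. delete 'l'  (+1)
  4. delete 'd'  (+1)
  5. keep 'e'
  6. substitute 'r' -> 'm'  (+1)
Edit distance = 4
Max length = max(6, 4) = 6
Similarity = 1 - 4/6
= 0.3333


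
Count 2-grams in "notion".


Word: "notion" (length 6)
Number of 2-grams = length - 2 + 1 = 6 - 2 + 1
= 5


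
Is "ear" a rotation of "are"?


Word: "are", Candidate: "ear"
Method: check if candidate is substring of word+word
"areare" contains "ear"? Yes
Is rotation = Yes


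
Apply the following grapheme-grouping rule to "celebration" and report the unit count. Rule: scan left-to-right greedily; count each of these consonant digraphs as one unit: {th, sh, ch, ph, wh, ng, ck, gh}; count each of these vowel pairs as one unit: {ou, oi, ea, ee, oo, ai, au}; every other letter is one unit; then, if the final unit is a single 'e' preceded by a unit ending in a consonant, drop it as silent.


Word: "celebration" (11 letters)
Left-to-right scan:
  (1) 'c' (letter)
  (2) 'e' (letter)
  (3) 'l' (letter)
  (4) 'e' (letter)
  (5) 'b' (letter)
  (6) 'r' (letter)
  (7) 'a' (letter)
  (8) 't' (letter)
  (9) 'i' (letter)
  (10) 'o' (letter)
  (11) 'n' (letter)
Units from scan: 11
Sound units = 11 units


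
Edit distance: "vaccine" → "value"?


Word 1: "vaccine" (length 7)
Word 2: "value" (length 5)
One optimal edit sequence (insert/delete/substitute each cost 1):
  1. keep 'v'
  2. keep 'a'
  3. delete 'c'  (+1)
  4. delete 'c'  (+1)
  5. substitute 'i' -> 'l'  (+1)
  6. substitute 'n' -> 'u'  (+1)
  7. keep 'e'
Total edit operations: 4
Edit distance = 4


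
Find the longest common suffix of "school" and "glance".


Word 1: "school"
Word 2: "glance"
Comparing from end:
  Pos -1: 'l' != 'e' (stop)
LCS = "" (length 0)


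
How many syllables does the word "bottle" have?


Word: "bottle"
Syllable breakdown: bot · tle
Counting: 2 parts
= 2 syllables


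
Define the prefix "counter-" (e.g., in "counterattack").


Prefix: counter-
Example: counterattack = counter- + attack
Meaning = against / opposite


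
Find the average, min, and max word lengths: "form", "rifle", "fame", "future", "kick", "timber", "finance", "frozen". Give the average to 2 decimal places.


Lengths: "form"=4, "rifle"=5, "fame"=4, "future"=6, "kick"=4, "timber"=6, "finance"=7, "frozen"=6
Sum = 42, Count = 8
Average = 42/8 = 5.25
= avg=5.25, min=4, max=7


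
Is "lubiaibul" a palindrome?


Word: "lubiaibul"
Reversed: "lubiaibul"
Forward == Backward? lubiaibul == lubiaibul
Palindrome = Yes


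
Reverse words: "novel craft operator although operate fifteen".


Original: "novel craft operator although operate fifteen"
Words (1..n): novel | craft | operator | although | operate | fifteen
Reversed (n..1): fifteen | operate | although | operator | craft | novel
Result = "fifteen operate although operator craft novel"


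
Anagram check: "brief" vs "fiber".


Word 1: "brief" → sorted: befir
Word 2: "fiber" → sorted: befir
Same letters? befir == befir
Anagram = Yes


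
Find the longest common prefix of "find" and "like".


Word 1: "find"
Word 2: "like"
Comparing from start:
  Pos 0: 'f' != 'l' (stop)
LCP = "" (length 0)


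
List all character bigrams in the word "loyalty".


Word: "loyalty" (length 7)
Number of bigrams = 7 - 2 + 1 = 6
  Position 0: "lo"
  Position 1: "oy"
  Position 2: "ya"
  Position 3: "al"
  Position 4: "lt"
  Position 5: "ty"
Bigrams = "lo", "oy", "ya", "al", "lt", "ty"


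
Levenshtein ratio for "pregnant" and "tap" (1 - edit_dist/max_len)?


Word 1: "pregnant" (length 8)
Word 2: "tap" (length 3)
One optimal edit sequence:
  1. delete 'p'  (+1)
  2. delete 'r'  (+1)
  3. delete 'e'  (+1)
  4. delete 'g'  (+1)
  5. substitute 'n' -> 't'  (+1)
  6. keep 'a'
  7. delete 'n'  (+1)
  8. substitute 't' -> 'p'  (+1)
Edit distance = 7
Max length = max(8, 3) = 8
Similarity = 1 - 7/8
= 0.1250


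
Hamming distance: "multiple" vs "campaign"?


Comparing character by character (same length = 8):
  Pos 0: 'm' vs 'c' !=
  Pos 1: 'u' vs 'a' !=
  Pos 2: 'l' vs 'm' !=
  Pos 3: 't' vs 'p' !=
  Pos 4: 'i' vs 'a' !=
  Pos 5: 'p' vs 'i' !=
  Pos 6: 'l' vs 'g' !=
  Pos 7: 'e' vs 'n' !=
Hamming distance = 8


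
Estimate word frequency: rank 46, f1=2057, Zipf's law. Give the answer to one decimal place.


Zipf's law: f(r) = f(1) / r
f(1) = 2057
f(46) = 2057 / 46
= 44.7 occurrences


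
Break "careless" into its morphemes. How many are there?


Word: "careless"
Morphemes: care / -less
Each morpheme carries meaning
= 2 morphemes


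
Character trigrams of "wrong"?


Word: "wrong" (length 5)
Number of trigrams = 5 - 3 + 1 = 3
  Position 0: "wro"
  Position 1: "ron"
  Position 2: "ong"
Trigrams = "wro", "ron", "ong"


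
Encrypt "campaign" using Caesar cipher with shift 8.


Word: "campaign"
Shift: 8
Each letter → (letter + shift) mod 26:
  'c' (2) + 8 = 10 → 'k'
  'a' (0) + 8 = 8 → 'i'
  'm' (12) + 8 = 20 → 'u'
  'p' (15) + 8 = 23 → 'x'
  'a' (0) + 8 = 8 → 'i'
  'i' (8) + 8 = 16 → 'q'
  'g' (6) + 8 = 14 → 'o'
  'n' (13) + 8 = 21 → 'v'
Result = "kiuxiqov"


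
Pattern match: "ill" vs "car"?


Pattern of "ill": [0, 1, 1]
Pattern of "car": [0, 1, 2]
Patterns do not match
Same pattern = No


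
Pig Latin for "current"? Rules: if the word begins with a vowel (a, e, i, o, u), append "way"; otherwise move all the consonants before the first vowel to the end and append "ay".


Word: "current"
Starts with consonant(s) → move to end, add 'ay'
Consonant cluster: "c"
Pig Latin = "urrentcay"


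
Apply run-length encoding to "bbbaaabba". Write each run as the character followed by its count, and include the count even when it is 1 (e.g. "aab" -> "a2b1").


String: "bbbaaabba"
Scanning for consecutive runs:
  'b' x 3
  'a' x 3
  'b' x 2
  'a' x 1
RLE = "b3a3b2a1"


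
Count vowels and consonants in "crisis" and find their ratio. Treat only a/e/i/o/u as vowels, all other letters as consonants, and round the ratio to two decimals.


Word: "crisis"
Vowels (a,e,i,o,u): 2
Consonants: 4
Ratio = 2/4
= 0.50


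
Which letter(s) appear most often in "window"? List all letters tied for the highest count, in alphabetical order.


Word: "window"
Letter counts:
  'd': 1
  'i': 1
  'n': 1
  'o': 1
  'w': 2
Maximum count = 2
Most frequent = 'w' (2 times each)


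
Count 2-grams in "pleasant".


Word: "pleasant" (length 8)
Number of 2-grams = length - 2 + 1 = 8 - 2 + 1
= 7


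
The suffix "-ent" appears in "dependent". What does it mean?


Suffix: -ent
As in: dependent -> depend + -ent
Meaning = one who / that which


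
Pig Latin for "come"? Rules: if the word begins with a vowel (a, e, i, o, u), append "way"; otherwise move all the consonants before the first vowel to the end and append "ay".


Word: "come"
Starts with consonant(s) → move to end, add 'ay'
Consonant cluster: "c"
Pig Latin = "omecay"


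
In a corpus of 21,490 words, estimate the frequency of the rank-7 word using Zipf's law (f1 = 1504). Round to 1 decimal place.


Zipf's law: f(r) = f(1) / r
f(1) = 1504
f(7) = 1504 / 7
= 214.9 occurrences


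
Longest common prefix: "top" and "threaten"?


Word 1: "top"
Word 2: "threaten"
Comparing from start:
  Pos 0: 't' == 't'
  Pos 1: 'o' != 'h' (stop)
LCP = "t" (length 1)


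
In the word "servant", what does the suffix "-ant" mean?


Suffix: -ant
As in: servant -> serve + -ant, with a spelling change
Meaning = one who / that which


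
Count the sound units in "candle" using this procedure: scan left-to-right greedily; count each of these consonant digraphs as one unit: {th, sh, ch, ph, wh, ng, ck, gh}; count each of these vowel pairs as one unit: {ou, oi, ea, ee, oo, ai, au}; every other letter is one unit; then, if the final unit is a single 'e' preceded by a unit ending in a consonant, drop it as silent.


Word: "candle" (6 letters)
Left-to-right scan:
  1. 'c' (letter)
  2. 'a' (letter)
  3. 'n' (letter)
  4. 'd' (letter)
  5. 'l' (letter)
  6. 'e' (letter)
Units from scan: 6
Final unit is 'e' after a consonant -> drop as silent (-1)
Sound units = 5 units


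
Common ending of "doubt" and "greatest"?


Word 1: "doubt"
Word 2: "greatest"
Comparing from end:
  Pos -1: 't' == 't'
  Pos -2: 'b' != 's' (stop)
LCS = "t" (length 1)


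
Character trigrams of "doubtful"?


Word: "doubtful" (length 8)
Number of trigrams = 8 - 3 + 1 = 6
  Position 0: "dou"
  Position 1: "oub"
  Position 2: "ubt"
  Position 3: "btf"
  Position 4: "tfu"
  Position 5: "ful"
Trigrams = "dou", "oub", "ubt", "btf", "tfu", "ful"


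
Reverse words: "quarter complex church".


Original: "quarter complex church"
Words (1..n): quarter | complex | church
Reversed (n..1): church | complex | quarter
Result = "church complex quarter"


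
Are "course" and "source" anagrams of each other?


Word 1: "course" → sorted: ceorsu
Word 2: "source" → sorted: ceorsu
Same letters? ceorsu == ceorsu
Anagram = Yes


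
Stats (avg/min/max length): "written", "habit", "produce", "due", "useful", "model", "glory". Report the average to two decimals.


Lengths: "written"=7, "habit"=5, "produce"=7, "due"=3, "useful"=6, "model"=5, "glory"=5
Sum = 38, Count = 7
Average = 38/7 = 5.43
= avg=5.43, min=3, max=7


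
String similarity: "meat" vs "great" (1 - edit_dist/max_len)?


Word 1: "meat" (length 4)
Word 2: "great" (length 5)
One optimal edit sequence:
  1. insert 'g'  (+1)
  2. substitute 'm' -> 'r'  (+1)
  3. keep 'e'
  4. keep 'a'
  5. keep 't'
Edit distance = 2
Max length = max(4, 5) = 5
Similarity = 1 - 2/5
= 0.6000


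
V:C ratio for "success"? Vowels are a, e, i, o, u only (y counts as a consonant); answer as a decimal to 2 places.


Word: "success"
Vowels (a,e,i,o,u): 2
Consonants: 5
Ratio = 2/5
= 0.40


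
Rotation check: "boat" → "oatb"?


Word: "boat", Candidate: "oatb"
Method: check if candidate is substring of word+word
"boatboat" contains "oatb"? Yes
Is rotation = Yes


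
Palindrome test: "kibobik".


Word: "kibobik"
Reversed: "kibobik"
Forward == Backward? kibobik == kibobik
Palindrome = Yes


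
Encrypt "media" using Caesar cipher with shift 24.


Word: "media"
Shift: 24
Each letter → (letter + shift) mod 26:
  'm' (12) + 24 = 10 → 'k'
  'e' (4) + 24 = 2 → 'c'
  'd' (3) + 24 = 1 → 'b'
  'i' (8) + 24 = 6 → 'g'
  'a' (0) + 24 = 24 → 'y'
Result = "kcbgy"


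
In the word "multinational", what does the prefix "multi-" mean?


Prefix: multi-
Example: multinational (multi- + national)
Meaning = many


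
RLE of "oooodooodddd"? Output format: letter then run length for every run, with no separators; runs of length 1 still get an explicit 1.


String: "oooodooodddd"
Scanning for consecutive runs:
  'o' x 4
  'd' x 1
  'o' x 3
  'd' x 4
RLE = "o4d1o3d4"


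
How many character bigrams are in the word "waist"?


Word: "waist" (length 5)
Number of 2-grams = length - 2 + 1 = 5 - 2 + 1
= 4


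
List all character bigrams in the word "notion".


Word: "notion" (length 6)
Number of bigrams = 6 - 2 + 1 = 5
  Position 0: "no"
  Position 1: "ot"
  Position 2: "ti"
  Position 3: "io"
  Position 4: "on"
Bigrams = "no", "ot", "ti", "io", "on"


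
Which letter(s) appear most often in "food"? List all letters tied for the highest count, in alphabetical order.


Word: "food"
Letter counts:
  'd': 1
  'f': 1
  'o': 2
Maximum count = 2
Most frequent = 'o' (2 times each)


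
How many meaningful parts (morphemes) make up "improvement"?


Word: "improvement"
Morphemes: improve | -ment
Each morpheme carries meaning
= 2 morphemes


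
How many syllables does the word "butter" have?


Word: "butter"
Syllable breakdown: but · ter
Counting: 2 parts
= 2 syllables


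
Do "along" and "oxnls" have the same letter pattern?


Pattern of "along": [0, 1, 2, 3, 4]
Pattern of "oxnls": [0, 1, 2, 3, 4]
Patterns match
Same pattern = Yes


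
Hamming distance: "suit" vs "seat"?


Comparing character by character (same length = 4):
  Pos 0: 's' vs 's' =
  Pos 1: 'u' vs 'e' !=
  Pos 2: 'i' vs 'a' !=
  Pos 3: 't' vs 't' =
Hamming distance = 2


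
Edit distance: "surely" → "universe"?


Word 1: "surely" (length 6)
Word 2: "universe" (length 8)
One optimal edit sequence (insert/delete/substitute each cost 1):
  1. insert 'u'  (+1)
  2. substitute 's' -> 'n'  (+1)
  3. substitute 'u' -> 'i'  (+1)
  4. substitute 'r' -> 'v'  (+1)
  5. keep 'e'
  6. insert 'r'  (+1)
  7. substitute 'l' -> 's'  (+1)
  8. substitute 'y' -> 'e'  (+1)
Total edit operations: 7
Edit distance = 7
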